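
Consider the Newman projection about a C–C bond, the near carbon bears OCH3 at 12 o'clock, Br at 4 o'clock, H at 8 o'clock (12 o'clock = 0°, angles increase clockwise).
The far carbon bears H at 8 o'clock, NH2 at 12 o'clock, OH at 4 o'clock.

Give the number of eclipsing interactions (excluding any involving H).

Non-H eclipsing pairs: OCH3(0°)/NH2(0°); Br(120°)/OH(120°) — 2 interactions.

2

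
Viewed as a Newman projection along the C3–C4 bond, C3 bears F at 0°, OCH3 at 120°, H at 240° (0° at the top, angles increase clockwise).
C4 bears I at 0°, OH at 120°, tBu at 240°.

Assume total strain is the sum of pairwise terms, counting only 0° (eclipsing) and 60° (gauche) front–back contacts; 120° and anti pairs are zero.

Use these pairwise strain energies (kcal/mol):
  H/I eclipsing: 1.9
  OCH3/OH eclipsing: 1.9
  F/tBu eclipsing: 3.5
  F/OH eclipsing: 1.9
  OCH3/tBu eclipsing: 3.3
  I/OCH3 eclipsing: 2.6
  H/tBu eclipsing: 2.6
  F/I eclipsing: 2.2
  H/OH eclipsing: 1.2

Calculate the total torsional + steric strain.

6.7 kcal/mol

This conformer (eclipsed): F–I eclipsed, OCH3–OH eclipsed, H–tBu eclipsed; 2.2 + 1.9 + 2.6 = 6.7 kcal/mol.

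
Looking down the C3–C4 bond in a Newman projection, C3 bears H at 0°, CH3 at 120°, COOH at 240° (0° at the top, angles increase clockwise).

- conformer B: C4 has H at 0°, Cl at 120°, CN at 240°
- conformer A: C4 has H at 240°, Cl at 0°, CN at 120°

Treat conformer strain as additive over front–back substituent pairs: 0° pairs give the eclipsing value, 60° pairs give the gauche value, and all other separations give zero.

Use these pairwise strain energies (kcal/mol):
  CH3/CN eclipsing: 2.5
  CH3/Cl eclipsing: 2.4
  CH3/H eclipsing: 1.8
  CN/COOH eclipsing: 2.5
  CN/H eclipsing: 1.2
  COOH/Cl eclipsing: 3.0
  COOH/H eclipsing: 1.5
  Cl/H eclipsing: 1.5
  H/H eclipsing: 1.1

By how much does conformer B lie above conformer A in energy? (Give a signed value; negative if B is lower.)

+0.5 kcal/mol

B (eclipsed): H(0°)/H(0°) eclipsed 1.1; CH3(120°)/Cl(120°) eclipsed 2.4; COOH(240°)/CN(240°) eclipsed 2.5 → 6.0 kcal/mol.
A (eclipsed): H(0°)/Cl(0°) eclipsed 1.5; CH3(120°)/CN(120°) eclipsed 2.5; COOH(240°)/H(240°) eclipsed 1.5 → 5.5 kcal/mol.
E(B) − E(A) = 6.0 − 5.5 = +0.5 kcal/mol.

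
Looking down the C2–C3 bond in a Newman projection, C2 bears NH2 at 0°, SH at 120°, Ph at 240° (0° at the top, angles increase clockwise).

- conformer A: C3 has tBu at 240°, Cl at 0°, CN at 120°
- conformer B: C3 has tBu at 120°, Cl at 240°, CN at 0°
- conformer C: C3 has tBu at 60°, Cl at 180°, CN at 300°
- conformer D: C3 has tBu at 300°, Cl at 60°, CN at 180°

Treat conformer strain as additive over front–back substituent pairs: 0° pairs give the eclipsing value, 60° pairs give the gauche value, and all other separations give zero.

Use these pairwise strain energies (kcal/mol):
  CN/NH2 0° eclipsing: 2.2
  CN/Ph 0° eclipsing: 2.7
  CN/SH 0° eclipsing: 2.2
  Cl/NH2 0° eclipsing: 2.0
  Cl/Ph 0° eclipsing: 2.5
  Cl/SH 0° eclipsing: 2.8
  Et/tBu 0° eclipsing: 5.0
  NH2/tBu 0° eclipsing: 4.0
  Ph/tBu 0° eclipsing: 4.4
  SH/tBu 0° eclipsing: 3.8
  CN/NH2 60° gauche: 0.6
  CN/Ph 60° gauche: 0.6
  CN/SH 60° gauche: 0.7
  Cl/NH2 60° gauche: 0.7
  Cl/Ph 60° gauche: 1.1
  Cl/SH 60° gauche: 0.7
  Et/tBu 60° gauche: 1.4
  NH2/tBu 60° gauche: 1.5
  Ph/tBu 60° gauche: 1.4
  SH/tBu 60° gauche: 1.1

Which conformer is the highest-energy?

A

A (eclipsed): NH2(0°)/Cl(0°) eclipsed 2.0; SH(120°)/CN(120°) eclipsed 2.2; Ph(240°)/tBu(240°) eclipsed 4.4 → 8.6 kcal/mol.
B (eclipsed): NH2(0°)/CN(0°) eclipsed 2.2; SH(120°)/tBu(120°) eclipsed 3.8; Ph(240°)/Cl(240°) eclipsed 2.5 → 8.5 kcal/mol.
C (staggered): NH2(0°)/tBu(60°) gauche 1.5; NH2(0°)/CN(300°) gauche 0.6; SH(120°)/tBu(60°) gauche 1.1; SH(120°)/Cl(180°) gauche 0.7; Ph(240°)/Cl(180°) gauche 1.1; Ph(240°)/CN(300°) gauche 0.6 → 5.6 kcal/mol.
D (staggered): NH2(0°)/tBu(300°) gauche 1.5; NH2(0°)/Cl(60°) gauche 0.7; SH(120°)/Cl(60°) gauche 0.7; SH(120°)/CN(180°) gauche 0.7; Ph(240°)/tBu(300°) gauche 1.4; Ph(240°)/CN(180°) gauche 0.6 → 5.6 kcal/mol.
A has the highest total (8.6 kcal/mol).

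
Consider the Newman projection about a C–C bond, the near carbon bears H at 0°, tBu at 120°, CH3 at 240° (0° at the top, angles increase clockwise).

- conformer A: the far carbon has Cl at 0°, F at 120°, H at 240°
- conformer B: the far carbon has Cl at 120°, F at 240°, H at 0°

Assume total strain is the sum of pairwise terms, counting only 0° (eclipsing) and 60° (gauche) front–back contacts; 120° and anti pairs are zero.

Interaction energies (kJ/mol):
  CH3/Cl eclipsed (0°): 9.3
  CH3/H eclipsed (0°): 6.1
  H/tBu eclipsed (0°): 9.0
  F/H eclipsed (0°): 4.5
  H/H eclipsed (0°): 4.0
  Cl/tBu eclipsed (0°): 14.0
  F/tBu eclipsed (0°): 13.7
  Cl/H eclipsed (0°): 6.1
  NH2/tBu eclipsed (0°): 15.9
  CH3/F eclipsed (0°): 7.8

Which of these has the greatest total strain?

A (eclipsed): H(0°)/Cl(0°) eclipsed 6.1; tBu(120°)/F(120°) eclipsed 13.7; CH3(240°)/H(240°) eclipsed 6.1 → 25.9 kJ/mol.
B (eclipsed): H(0°)/H(0°) eclipsed 4.0; tBu(120°)/Cl(120°) eclipsed 14.0; CH3(240°)/F(240°) eclipsed 7.8 → 25.8 kJ/mol.
A has the highest total (25.9 kJ/mol).

A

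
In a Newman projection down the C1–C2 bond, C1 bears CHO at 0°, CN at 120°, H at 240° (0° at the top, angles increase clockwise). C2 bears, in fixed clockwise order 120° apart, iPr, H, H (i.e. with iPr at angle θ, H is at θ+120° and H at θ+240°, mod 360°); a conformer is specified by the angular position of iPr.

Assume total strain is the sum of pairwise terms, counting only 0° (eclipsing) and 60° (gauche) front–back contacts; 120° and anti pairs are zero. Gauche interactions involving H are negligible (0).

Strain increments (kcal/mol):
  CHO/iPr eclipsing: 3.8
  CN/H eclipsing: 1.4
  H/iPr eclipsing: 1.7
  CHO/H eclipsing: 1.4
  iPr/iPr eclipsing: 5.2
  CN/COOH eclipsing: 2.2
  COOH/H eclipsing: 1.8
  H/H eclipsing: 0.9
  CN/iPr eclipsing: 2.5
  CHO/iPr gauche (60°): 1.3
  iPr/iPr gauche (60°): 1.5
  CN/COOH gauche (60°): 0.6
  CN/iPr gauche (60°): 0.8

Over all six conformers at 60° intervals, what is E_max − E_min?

iPr at 0° (eclipsed): CHO(0°)/iPr(0°) eclipsed 3.8; CN(120°)/H(120°) eclipsed 1.4; H(240°)/H(240°) eclipsed 0.9 → 6.1 kcal/mol.
iPr at 60° (staggered): CHO(0°)/iPr(60°) gauche 1.3; CN(120°)/iPr(60°) gauche 0.8 → 2.1 kcal/mol.
iPr at 120° (eclipsed): CHO(0°)/H(0°) eclipsed 1.4; CN(120°)/iPr(120°) eclipsed 2.5; H(240°)/H(240°) eclipsed 0.9 → 4.8 kcal/mol.
iPr at 180° (staggered): CN(120°)/iPr(180°) gauche 0.8 → 0.8 kcal/mol.
iPr at 240° (eclipsed): CHO(0°)/H(0°) eclipsed 1.4; CN(120°)/H(120°) eclipsed 1.4; H(240°)/iPr(240°) eclipsed 1.7 → 4.5 kcal/mol.
iPr at 300° (staggered): CHO(0°)/iPr(300°) gauche 1.3 → 1.3 kcal/mol.
Max at 0° (6.1 kcal/mol), min at 180° (0.8 kcal/mol); barrier = 5.3 kcal/mol.

5.3 kcal/mol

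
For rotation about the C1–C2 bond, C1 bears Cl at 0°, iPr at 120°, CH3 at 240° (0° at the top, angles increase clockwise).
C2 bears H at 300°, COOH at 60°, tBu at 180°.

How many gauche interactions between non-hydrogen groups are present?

Non-H gauche pairs: Cl(0°)/COOH(60°); iPr(120°)/COOH(60°); iPr(120°)/tBu(180°); CH3(240°)/tBu(180°) — 4 interactions.

4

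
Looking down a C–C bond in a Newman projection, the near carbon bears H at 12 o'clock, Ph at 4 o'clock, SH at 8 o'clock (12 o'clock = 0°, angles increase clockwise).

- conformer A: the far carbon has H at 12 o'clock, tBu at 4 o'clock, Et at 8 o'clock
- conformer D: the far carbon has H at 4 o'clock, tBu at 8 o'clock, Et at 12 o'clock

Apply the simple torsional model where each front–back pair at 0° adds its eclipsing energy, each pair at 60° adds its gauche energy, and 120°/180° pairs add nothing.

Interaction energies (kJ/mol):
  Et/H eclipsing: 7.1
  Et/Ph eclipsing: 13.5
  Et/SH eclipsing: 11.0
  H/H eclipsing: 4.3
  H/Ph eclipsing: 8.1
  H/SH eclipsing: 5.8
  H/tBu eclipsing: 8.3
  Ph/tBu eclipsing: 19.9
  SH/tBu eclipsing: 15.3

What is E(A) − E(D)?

A (eclipsed): H(0°)/H(0°) eclipsed 4.3; Ph(120°)/tBu(120°) eclipsed 19.9; SH(240°)/Et(240°) eclipsed 11.0 → 35.2 kJ/mol.
D (eclipsed): H(0°)/Et(0°) eclipsed 7.1; Ph(120°)/H(120°) eclipsed 8.1; SH(240°)/tBu(240°) eclipsed 15.3 → 30.5 kJ/mol.
E(A) − E(D) = 35.2 − 30.5 = +4.7 kJ/mol.

+4.7 kJ/mol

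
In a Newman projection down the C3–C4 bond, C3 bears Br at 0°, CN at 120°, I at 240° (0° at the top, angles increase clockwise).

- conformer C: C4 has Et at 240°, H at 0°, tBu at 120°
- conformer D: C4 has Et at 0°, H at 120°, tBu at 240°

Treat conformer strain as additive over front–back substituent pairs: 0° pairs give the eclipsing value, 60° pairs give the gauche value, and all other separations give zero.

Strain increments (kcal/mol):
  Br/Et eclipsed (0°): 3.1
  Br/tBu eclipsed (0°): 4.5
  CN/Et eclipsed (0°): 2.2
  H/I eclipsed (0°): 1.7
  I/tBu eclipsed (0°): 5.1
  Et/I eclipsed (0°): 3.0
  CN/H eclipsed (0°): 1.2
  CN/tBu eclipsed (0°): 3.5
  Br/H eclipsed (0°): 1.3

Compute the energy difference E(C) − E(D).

C (eclipsed): Br–H eclipsed, CN–tBu eclipsed, I–Et eclipsed; 1.3 + 3.5 + 3.0 = 7.8 kcal/mol.
D (eclipsed): Br–Et eclipsed, CN–H eclipsed, I–tBu eclipsed; 3.1 + 1.2 + 5.1 = 9.4 kcal/mol.
E(C) − E(D) = 7.8 − 9.4 = -1.6 kcal/mol.

-1.6 kcal/mol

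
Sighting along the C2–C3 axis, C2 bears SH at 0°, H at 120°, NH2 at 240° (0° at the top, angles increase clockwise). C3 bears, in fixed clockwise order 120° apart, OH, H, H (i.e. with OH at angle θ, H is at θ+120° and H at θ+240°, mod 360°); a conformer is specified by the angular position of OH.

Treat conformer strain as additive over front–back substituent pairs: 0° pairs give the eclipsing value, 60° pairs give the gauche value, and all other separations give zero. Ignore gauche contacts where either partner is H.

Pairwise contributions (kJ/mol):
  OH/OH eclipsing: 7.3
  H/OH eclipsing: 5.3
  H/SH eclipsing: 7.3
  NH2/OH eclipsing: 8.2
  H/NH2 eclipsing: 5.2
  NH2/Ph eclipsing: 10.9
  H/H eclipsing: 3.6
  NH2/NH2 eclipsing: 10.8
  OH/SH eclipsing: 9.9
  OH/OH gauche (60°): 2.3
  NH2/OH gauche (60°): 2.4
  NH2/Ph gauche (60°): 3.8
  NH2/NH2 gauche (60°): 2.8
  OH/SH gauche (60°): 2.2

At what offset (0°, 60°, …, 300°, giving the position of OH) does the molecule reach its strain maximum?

240°

OH at 0° is eclipsed. SH at 0° is eclipsed with OH at 0° (9.9); H at 120° is eclipsed with H at 120° (3.6); NH2 at 240° is eclipsed with H at 240° (5.2). Total 18.7 kJ/mol.
OH at 60° is staggered. SH at 0° is gauche with OH at 60° (2.2). Total 2.2 kJ/mol.
OH at 120° is eclipsed. SH at 0° is eclipsed with H at 0° (7.3); H at 120° is eclipsed with OH at 120° (5.3); NH2 at 240° is eclipsed with H at 240° (5.2). Total 17.8 kJ/mol.
OH at 180° is staggered. NH2 at 240° is gauche with OH at 180° (2.4). Total 2.4 kJ/mol.
OH at 240° is eclipsed. SH at 0° is eclipsed with H at 0° (7.3); H at 120° is eclipsed with H at 120° (3.6); NH2 at 240° is eclipsed with OH at 240° (8.2). Total 19.1 kJ/mol.
OH at 300° is staggered. SH at 0° is gauche with OH at 300° (2.2); NH2 at 240° is gauche with OH at 300° (2.4). Total 4.6 kJ/mol.
The maximum (19.1 kJ/mol) occurs with OH at 240°.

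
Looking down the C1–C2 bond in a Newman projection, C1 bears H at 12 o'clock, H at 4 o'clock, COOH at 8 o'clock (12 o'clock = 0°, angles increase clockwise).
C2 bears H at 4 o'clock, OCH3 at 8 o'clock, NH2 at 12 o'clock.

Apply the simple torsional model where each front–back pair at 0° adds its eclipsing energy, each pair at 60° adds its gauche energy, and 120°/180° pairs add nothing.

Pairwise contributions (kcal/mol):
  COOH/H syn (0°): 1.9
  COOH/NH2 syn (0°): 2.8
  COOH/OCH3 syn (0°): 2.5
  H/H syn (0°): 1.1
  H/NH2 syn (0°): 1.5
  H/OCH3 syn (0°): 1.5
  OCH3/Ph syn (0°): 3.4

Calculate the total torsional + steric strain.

This conformer is eclipsed. H at 0° is eclipsed with NH2 at 0° (1.5); H at 120° is eclipsed with H at 120° (1.1); COOH at 240° is eclipsed with OCH3 at 240° (2.5). Total 5.1 kcal/mol.

5.1 kcal/mol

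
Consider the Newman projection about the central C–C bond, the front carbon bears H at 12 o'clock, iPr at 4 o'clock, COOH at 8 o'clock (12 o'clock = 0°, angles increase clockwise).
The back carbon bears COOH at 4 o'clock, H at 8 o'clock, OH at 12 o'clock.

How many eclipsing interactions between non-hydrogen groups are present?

1

Non-H eclipsing pairs: iPr(120°)/COOH(120°) — 1 interaction.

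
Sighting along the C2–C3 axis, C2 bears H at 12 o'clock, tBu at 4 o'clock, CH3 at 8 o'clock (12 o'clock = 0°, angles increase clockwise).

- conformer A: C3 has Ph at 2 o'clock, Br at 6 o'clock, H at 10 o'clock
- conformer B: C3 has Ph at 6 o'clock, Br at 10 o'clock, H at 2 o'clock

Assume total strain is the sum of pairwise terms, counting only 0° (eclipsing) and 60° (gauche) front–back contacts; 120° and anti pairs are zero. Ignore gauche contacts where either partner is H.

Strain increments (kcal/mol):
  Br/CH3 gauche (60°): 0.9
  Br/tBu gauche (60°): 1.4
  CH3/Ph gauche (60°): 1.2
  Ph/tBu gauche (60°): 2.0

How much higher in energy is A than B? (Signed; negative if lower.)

A is staggered. tBu at 120° is gauche with Ph at 60° (2.0); tBu at 120° is gauche with Br at 180° (1.4); CH3 at 240° is gauche with Br at 180° (0.9). Total 4.3 kcal/mol.
B is staggered. tBu at 120° is gauche with Ph at 180° (2.0); CH3 at 240° is gauche with Ph at 180° (1.2); CH3 at 240° is gauche with Br at 300° (0.9). Total 4.1 kcal/mol.
E(A) − E(B) = 4.3 − 4.1 = +0.2 kcal/mol.

+0.2 kcal/mol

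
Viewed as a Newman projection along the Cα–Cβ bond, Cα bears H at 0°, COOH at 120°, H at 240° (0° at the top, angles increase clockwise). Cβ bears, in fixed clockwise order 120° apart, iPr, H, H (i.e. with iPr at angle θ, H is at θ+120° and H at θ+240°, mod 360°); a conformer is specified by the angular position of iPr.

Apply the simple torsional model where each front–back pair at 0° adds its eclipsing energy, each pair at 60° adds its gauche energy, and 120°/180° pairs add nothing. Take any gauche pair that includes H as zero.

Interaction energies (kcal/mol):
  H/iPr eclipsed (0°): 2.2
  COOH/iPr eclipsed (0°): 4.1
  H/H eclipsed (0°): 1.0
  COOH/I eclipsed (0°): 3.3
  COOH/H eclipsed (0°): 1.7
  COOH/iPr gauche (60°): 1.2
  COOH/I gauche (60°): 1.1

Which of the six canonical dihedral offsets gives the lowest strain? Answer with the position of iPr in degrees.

iPr at 0° is eclipsed. H at 0° is eclipsed with iPr at 0° (2.2); COOH at 120° is eclipsed with H at 120° (1.7); H at 240° is eclipsed with H at 240° (1.0). Total 4.9 kcal/mol.
iPr at 60° is staggered. COOH at 120° is gauche with iPr at 60° (1.2). Total 1.2 kcal/mol.
iPr at 120° is eclipsed. H at 0° is eclipsed with H at 0° (1.0); COOH at 120° is eclipsed with iPr at 120° (4.1); H at 240° is eclipsed with H at 240° (1.0). Total 6.1 kcal/mol.
iPr at 180° is staggered. COOH at 120° is gauche with iPr at 180° (1.2). Total 1.2 kcal/mol.
iPr at 240° is eclipsed. H at 0° is eclipsed with H at 0° (1.0); COOH at 120° is eclipsed with H at 120° (1.7); H at 240° is eclipsed with iPr at 240° (2.2). Total 4.9 kcal/mol.
iPr at 300° (staggered): no non-H gauche contacts → 0.0 kcal/mol.
The minimum (0.0 kcal/mol) occurs with iPr at 300°.

300°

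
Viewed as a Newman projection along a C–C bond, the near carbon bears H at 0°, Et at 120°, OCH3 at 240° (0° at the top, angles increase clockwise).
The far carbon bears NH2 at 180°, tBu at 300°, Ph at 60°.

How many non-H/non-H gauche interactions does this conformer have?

Non-H gauche pairs: Et(120°)/NH2(180°); Et(120°)/Ph(60°); OCH3(240°)/NH2(180°); OCH3(240°)/tBu(300°) — 4 interactions.

4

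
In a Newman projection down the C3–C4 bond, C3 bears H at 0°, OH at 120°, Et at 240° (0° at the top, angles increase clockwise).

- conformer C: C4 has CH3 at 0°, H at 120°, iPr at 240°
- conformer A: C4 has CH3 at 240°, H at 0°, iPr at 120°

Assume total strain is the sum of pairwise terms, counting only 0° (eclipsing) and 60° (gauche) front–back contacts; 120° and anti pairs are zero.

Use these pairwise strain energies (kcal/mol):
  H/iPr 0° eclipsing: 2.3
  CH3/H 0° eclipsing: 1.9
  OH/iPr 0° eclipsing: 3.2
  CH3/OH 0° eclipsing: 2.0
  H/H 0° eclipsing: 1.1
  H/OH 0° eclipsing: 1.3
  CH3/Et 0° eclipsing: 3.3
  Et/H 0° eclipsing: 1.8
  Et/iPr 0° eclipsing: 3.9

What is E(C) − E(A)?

C (eclipsed): H(0°)/CH3(0°) eclipsed 1.9; OH(120°)/H(120°) eclipsed 1.3; Et(240°)/iPr(240°) eclipsed 3.9 → 7.1 kcal/mol.
A (eclipsed): H(0°)/H(0°) eclipsed 1.1; OH(120°)/iPr(120°) eclipsed 3.2; Et(240°)/CH3(240°) eclipsed 3.3 → 7.6 kcal/mol.
E(C) − E(A) = 7.1 − 7.6 = -0.5 kcal/mol.

-0.5 kcal/mol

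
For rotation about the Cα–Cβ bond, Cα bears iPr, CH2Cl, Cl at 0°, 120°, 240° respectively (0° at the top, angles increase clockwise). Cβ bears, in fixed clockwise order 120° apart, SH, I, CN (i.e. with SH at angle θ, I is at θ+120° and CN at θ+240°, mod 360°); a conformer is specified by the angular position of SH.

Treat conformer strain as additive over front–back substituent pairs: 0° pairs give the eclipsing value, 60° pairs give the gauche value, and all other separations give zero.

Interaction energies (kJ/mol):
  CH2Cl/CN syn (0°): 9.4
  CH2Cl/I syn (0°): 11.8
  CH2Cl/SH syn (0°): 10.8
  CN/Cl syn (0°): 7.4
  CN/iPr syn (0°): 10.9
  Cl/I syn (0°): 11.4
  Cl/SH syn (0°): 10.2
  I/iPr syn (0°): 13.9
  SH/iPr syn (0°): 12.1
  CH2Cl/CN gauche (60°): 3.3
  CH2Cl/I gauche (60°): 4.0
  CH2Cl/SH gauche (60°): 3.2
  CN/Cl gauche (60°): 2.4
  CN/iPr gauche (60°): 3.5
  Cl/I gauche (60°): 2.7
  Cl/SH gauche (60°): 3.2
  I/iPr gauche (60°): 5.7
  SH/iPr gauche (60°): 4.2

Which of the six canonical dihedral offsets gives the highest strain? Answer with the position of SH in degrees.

SH at 0° (eclipsed): iPr(0°)/SH(0°) eclipsed 12.1; CH2Cl(120°)/I(120°) eclipsed 11.8; Cl(240°)/CN(240°) eclipsed 7.4 → 31.3 kJ/mol.
SH at 60° (staggered): iPr(0°)/SH(60°) gauche 4.2; iPr(0°)/CN(300°) gauche 3.5; CH2Cl(120°)/SH(60°) gauche 3.2; CH2Cl(120°)/I(180°) gauche 4.0; Cl(240°)/I(180°) gauche 2.7; Cl(240°)/CN(300°) gauche 2.4 → 20.0 kJ/mol.
SH at 120° (eclipsed): iPr(0°)/CN(0°) eclipsed 10.9; CH2Cl(120°)/SH(120°) eclipsed 10.8; Cl(240°)/I(240°) eclipsed 11.4 → 33.1 kJ/mol.
SH at 180° (staggered): iPr(0°)/I(300°) gauche 5.7; iPr(0°)/CN(60°) gauche 3.5; CH2Cl(120°)/SH(180°) gauche 3.2; CH2Cl(120°)/CN(60°) gauche 3.3; Cl(240°)/SH(180°) gauche 3.2; Cl(240°)/I(300°) gauche 2.7 → 21.6 kJ/mol.
SH at 240° (eclipsed): iPr(0°)/I(0°) eclipsed 13.9; CH2Cl(120°)/CN(120°) eclipsed 9.4; Cl(240°)/SH(240°) eclipsed 10.2 → 33.5 kJ/mol.
SH at 300° (staggered): iPr(0°)/SH(300°) gauche 4.2; iPr(0°)/I(60°) gauche 5.7; CH2Cl(120°)/I(60°) gauche 4.0; CH2Cl(120°)/CN(180°) gauche 3.3; Cl(240°)/SH(300°) gauche 3.2; Cl(240°)/CN(180°) gauche 2.4 → 22.8 kJ/mol.
The maximum (33.5 kJ/mol) occurs with SH at 240°.

240°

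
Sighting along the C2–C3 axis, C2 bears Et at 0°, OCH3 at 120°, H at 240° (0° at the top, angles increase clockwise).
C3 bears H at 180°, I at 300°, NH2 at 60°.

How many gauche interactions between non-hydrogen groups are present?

Non-H gauche pairs: Et(0°)/I(300°); Et(0°)/NH2(60°); OCH3(120°)/NH2(60°) — 3 interactions.

3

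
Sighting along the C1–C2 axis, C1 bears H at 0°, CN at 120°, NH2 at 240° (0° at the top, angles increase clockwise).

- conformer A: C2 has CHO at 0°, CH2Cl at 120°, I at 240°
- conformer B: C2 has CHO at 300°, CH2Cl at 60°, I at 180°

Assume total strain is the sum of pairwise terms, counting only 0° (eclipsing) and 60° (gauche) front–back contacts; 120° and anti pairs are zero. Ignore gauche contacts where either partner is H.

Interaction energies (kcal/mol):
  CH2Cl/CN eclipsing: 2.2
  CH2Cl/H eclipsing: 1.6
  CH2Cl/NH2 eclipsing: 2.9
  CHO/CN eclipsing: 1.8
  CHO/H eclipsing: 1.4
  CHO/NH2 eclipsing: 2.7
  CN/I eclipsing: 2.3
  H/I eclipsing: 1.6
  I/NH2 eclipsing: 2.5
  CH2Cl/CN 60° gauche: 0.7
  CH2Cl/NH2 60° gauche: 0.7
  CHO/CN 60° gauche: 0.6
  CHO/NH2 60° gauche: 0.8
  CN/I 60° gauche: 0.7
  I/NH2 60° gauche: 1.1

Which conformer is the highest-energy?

A

A (eclipsed): H–CHO eclipsed, CN–CH2Cl eclipsed, NH2–I eclipsed; 1.4 + 2.2 + 2.5 = 6.1 kcal/mol.
B (staggered): CN–CH2Cl gauche, CN–I gauche, NH2–CHO gauche, NH2–I gauche; 0.7 + 0.7 + 0.8 + 1.1 = 3.3 kcal/mol.
A has the highest total (6.1 kcal/mol).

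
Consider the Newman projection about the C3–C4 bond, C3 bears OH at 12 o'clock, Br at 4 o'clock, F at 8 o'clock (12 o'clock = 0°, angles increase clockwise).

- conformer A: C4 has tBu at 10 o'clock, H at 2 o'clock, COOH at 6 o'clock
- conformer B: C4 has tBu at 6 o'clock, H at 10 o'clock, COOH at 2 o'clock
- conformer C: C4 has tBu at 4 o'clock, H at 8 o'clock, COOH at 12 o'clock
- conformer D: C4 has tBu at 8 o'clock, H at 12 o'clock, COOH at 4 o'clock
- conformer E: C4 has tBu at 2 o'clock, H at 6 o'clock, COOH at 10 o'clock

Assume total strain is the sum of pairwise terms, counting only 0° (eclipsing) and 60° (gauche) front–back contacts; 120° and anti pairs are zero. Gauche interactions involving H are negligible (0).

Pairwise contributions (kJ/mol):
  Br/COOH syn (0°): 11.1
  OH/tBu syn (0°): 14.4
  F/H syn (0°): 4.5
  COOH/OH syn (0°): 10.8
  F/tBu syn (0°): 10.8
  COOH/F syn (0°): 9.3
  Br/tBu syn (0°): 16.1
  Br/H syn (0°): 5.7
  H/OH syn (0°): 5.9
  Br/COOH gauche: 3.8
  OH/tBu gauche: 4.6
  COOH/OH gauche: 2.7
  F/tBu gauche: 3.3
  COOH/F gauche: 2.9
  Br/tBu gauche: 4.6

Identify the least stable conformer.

A (staggered): OH–tBu gauche, Br–COOH gauche, F–tBu gauche, F–COOH gauche; 4.6 + 3.8 + 3.3 + 2.9 = 14.6 kJ/mol.
B (staggered): OH–COOH gauche, Br–tBu gauche, Br–COOH gauche, F–tBu gauche; 2.7 + 4.6 + 3.8 + 3.3 = 14.4 kJ/mol.
C (eclipsed): OH–COOH eclipsed, Br–tBu eclipsed, F–H eclipsed; 10.8 + 16.1 + 4.5 = 31.4 kJ/mol.
D (eclipsed): OH–H eclipsed, Br–COOH eclipsed, F–tBu eclipsed; 5.9 + 11.1 + 10.8 = 27.8 kJ/mol.
E (staggered): OH–tBu gauche, OH–COOH gauche, Br–tBu gauche, F–COOH gauche; 4.6 + 2.7 + 4.6 + 2.9 = 14.8 kJ/mol.
C has the highest total (31.4 kJ/mol).

C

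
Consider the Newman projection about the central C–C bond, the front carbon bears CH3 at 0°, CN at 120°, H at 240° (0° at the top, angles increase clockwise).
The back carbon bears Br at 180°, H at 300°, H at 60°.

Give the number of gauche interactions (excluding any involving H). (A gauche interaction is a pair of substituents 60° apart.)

Non-H gauche pairs: CN(120°)/Br(180°) — 1 interaction.

1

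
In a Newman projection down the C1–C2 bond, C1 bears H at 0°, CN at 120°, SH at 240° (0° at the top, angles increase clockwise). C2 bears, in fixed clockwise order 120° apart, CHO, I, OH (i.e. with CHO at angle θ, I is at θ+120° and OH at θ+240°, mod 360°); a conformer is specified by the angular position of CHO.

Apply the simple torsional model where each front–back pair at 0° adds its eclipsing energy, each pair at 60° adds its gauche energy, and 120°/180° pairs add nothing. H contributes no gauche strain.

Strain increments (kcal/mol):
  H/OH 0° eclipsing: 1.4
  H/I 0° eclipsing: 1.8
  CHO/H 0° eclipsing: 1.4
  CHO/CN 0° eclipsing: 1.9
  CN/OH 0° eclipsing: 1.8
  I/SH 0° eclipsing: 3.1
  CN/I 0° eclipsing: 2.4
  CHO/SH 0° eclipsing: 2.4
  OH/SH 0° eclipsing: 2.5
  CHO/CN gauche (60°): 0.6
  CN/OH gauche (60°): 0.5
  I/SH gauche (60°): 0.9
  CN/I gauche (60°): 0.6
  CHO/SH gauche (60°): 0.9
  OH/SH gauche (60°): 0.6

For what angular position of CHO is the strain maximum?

CHO at 0° (eclipsed): H(0°)/CHO(0°) eclipsed 1.4; CN(120°)/I(120°) eclipsed 2.4; SH(240°)/OH(240°) eclipsed 2.5 → 6.3 kcal/mol.
CHO at 60° (staggered): CN(120°)/CHO(60°) gauche 0.6; CN(120°)/I(180°) gauche 0.6; SH(240°)/I(180°) gauche 0.9; SH(240°)/OH(300°) gauche 0.6 → 2.7 kcal/mol.
CHO at 120° (eclipsed): H(0°)/OH(0°) eclipsed 1.4; CN(120°)/CHO(120°) eclipsed 1.9; SH(240°)/I(240°) eclipsed 3.1 → 6.4 kcal/mol.
CHO at 180° (staggered): CN(120°)/CHO(180°) gauche 0.6; CN(120°)/OH(60°) gauche 0.5; SH(240°)/CHO(180°) gauche 0.9; SH(240°)/I(300°) gauche 0.9 → 2.9 kcal/mol.
CHO at 240° (eclipsed): H(0°)/I(0°) eclipsed 1.8; CN(120°)/OH(120°) eclipsed 1.8; SH(240°)/CHO(240°) eclipsed 2.4 → 6.0 kcal/mol.
CHO at 300° (staggered): CN(120°)/I(60°) gauche 0.6; CN(120°)/OH(180°) gauche 0.5; SH(240°)/CHO(300°) gauche 0.9; SH(240°)/OH(180°) gauche 0.6 → 2.6 kcal/mol.
The maximum (6.4 kcal/mol) occurs with CHO at 120°.

120°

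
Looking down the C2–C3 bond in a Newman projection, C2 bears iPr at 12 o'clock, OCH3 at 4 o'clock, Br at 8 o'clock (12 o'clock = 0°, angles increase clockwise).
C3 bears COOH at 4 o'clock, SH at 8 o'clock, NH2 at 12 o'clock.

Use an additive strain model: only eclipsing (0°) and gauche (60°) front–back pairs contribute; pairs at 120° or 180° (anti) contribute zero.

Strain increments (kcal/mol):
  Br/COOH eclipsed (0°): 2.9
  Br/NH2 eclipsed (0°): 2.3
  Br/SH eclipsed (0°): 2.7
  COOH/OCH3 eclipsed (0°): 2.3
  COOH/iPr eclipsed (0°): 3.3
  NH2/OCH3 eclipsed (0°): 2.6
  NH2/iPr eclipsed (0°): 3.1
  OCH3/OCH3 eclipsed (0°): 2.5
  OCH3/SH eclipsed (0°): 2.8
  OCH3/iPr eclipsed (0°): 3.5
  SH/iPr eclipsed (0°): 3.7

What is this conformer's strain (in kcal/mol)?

This conformer (eclipsed): iPr(0°)/NH2(0°) eclipsed 3.1; OCH3(120°)/COOH(120°) eclipsed 2.3; Br(240°)/SH(240°) eclipsed 2.7 → 8.1 kcal/mol.

8.1 kcal/mol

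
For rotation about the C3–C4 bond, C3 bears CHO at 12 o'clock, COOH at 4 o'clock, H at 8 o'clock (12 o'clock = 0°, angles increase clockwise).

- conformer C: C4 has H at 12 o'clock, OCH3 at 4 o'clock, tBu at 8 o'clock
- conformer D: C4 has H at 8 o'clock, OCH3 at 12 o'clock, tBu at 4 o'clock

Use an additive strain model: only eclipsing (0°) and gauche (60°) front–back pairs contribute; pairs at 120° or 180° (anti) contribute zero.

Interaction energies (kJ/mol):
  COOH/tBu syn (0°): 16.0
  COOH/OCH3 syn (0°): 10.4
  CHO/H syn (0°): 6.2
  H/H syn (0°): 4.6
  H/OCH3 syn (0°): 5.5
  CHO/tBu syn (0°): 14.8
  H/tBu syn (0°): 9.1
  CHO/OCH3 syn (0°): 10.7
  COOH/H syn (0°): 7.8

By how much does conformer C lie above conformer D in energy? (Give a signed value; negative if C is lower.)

C (eclipsed): CHO–H eclipsed, COOH–OCH3 eclipsed, H–tBu eclipsed; 6.2 + 10.4 + 9.1 = 25.7 kJ/mol.
D (eclipsed): CHO–OCH3 eclipsed, COOH–tBu eclipsed, H–H eclipsed; 10.7 + 16.0 + 4.6 = 31.3 kJ/mol.
E(C) − E(D) = 25.7 − 31.3 = -5.6 kJ/mol.

-5.6 kJ/mol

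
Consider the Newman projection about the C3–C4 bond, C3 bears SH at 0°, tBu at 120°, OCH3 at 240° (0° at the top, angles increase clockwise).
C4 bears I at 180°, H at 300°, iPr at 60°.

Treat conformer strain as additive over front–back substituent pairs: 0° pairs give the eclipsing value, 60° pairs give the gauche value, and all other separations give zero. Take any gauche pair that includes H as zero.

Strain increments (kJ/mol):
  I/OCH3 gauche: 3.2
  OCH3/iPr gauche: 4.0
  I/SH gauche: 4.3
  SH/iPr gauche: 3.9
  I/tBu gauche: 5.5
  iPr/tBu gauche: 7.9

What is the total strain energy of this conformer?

This conformer is staggered. SH at 0° is gauche with iPr at 60° (3.9); tBu at 120° is gauche with I at 180° (5.5); tBu at 120° is gauche with iPr at 60° (7.9); OCH3 at 240° is gauche with I at 180° (3.2). Total 20.5 kJ/mol.

20.5 kJ/mol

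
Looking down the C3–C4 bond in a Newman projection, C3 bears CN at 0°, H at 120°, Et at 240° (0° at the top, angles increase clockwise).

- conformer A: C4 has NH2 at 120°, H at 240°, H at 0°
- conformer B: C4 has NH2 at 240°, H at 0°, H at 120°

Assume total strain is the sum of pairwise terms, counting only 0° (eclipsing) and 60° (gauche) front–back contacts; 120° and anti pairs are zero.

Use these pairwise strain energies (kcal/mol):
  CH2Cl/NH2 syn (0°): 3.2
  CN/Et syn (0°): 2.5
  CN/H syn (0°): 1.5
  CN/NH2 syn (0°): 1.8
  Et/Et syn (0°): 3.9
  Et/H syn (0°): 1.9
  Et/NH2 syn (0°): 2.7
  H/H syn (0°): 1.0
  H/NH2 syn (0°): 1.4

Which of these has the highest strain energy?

A (eclipsed): CN–H eclipsed, H–NH2 eclipsed, Et–H eclipsed; 1.5 + 1.4 + 1.9 = 4.8 kcal/mol.
B (eclipsed): CN–H eclipsed, H–H eclipsed, Et–NH2 eclipsed; 1.5 + 1.0 + 2.7 = 5.2 kcal/mol.
B has the highest total (5.2 kcal/mol).

B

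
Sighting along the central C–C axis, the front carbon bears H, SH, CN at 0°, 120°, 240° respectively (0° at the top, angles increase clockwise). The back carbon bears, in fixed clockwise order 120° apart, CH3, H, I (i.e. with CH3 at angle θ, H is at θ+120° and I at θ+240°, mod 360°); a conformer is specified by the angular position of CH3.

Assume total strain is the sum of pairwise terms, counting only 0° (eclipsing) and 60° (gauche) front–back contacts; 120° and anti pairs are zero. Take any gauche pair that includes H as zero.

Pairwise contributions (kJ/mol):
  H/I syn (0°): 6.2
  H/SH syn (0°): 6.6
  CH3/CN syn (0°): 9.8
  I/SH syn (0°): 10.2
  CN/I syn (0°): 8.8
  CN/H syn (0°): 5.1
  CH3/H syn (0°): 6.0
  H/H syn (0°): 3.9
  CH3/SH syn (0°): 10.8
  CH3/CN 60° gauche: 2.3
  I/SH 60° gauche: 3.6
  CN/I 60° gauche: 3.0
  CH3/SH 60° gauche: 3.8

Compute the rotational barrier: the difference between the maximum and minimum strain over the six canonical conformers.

17.1 kJ/mol

CH3 at 0° (eclipsed): H–CH3 eclipsed, SH–H eclipsed, CN–I eclipsed; 6.0 + 6.6 + 8.8 = 21.4 kJ/mol.
CH3 at 60° (staggered): SH–CH3 gauche, CN–I gauche; 3.8 + 3.0 = 6.8 kJ/mol.
CH3 at 120° (eclipsed): H–I eclipsed, SH–CH3 eclipsed, CN–H eclipsed; 6.2 + 10.8 + 5.1 = 22.1 kJ/mol.
CH3 at 180° (staggered): SH–CH3 gauche, SH–I gauche, CN–CH3 gauche; 3.8 + 3.6 + 2.3 = 9.7 kJ/mol.
CH3 at 240° (eclipsed): H–H eclipsed, SH–I eclipsed, CN–CH3 eclipsed; 3.9 + 10.2 + 9.8 = 23.9 kJ/mol.
CH3 at 300° (staggered): SH–I gauche, CN–CH3 gauche, CN–I gauche; 3.6 + 2.3 + 3.0 = 8.9 kJ/mol.
Max at 240° (23.9 kJ/mol), min at 60° (6.8 kJ/mol); barrier = 17.1 kJ/mol.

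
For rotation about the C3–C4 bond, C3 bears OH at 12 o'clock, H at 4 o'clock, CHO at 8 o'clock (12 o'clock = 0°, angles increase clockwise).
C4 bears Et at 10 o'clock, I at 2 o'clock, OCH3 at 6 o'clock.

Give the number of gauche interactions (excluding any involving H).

Non-H gauche pairs: OH(0°)/Et(300°); OH(0°)/I(60°); CHO(240°)/Et(300°); CHO(240°)/OCH3(180°) — 4 interactions.

4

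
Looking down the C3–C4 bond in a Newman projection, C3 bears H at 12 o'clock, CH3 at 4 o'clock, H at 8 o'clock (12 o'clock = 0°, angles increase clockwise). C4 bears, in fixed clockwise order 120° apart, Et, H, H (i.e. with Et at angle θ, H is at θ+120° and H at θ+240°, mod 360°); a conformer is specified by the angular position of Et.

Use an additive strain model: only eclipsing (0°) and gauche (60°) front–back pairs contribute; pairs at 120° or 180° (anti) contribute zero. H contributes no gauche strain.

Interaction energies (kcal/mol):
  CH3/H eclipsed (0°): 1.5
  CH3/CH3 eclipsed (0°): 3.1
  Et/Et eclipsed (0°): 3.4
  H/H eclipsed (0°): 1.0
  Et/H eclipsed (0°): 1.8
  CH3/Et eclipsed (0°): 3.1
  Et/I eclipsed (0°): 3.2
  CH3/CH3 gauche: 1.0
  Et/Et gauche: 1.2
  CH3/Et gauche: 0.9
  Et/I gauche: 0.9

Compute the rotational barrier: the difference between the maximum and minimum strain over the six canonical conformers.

5.1 kcal/mol

Et at 0° (eclipsed): H–Et eclipsed, CH3–H eclipsed, H–H eclipsed; 1.8 + 1.5 + 1.0 = 4.3 kcal/mol.
Et at 60° (staggered): CH3–Et gauche; 0.9 = 0.9 kcal/mol.
Et at 120° (eclipsed): H–H eclipsed, CH3–Et eclipsed, H–H eclipsed; 1.0 + 3.1 + 1.0 = 5.1 kcal/mol.
Et at 180° (staggered): CH3–Et gauche; 0.9 = 0.9 kcal/mol.
Et at 240° (eclipsed): H–H eclipsed, CH3–H eclipsed, H–Et eclipsed; 1.0 + 1.5 + 1.8 = 4.3 kcal/mol.
Et at 300° (staggered): no non-H gauche contacts → 0.0 kcal/mol.
Max at 120° (5.1 kcal/mol), min at 300° (0.0 kcal/mol); barrier = 5.1 kcal/mol.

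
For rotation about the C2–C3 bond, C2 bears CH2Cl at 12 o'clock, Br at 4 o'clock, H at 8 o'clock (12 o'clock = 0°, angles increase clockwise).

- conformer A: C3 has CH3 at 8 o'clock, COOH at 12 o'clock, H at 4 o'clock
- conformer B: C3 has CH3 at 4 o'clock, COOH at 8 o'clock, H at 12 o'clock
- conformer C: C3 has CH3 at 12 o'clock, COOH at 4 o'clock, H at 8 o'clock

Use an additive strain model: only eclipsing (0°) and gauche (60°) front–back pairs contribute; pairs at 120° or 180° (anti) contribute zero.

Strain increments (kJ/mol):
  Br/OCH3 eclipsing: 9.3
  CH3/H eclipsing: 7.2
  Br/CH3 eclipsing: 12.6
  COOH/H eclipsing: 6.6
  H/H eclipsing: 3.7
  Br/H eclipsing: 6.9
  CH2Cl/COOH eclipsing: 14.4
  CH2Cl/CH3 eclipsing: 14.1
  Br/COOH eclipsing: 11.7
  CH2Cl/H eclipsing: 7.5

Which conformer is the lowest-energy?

B

A (eclipsed): CH2Cl–COOH eclipsed, Br–H eclipsed, H–CH3 eclipsed; 14.4 + 6.9 + 7.2 = 28.5 kJ/mol.
B (eclipsed): CH2Cl–H eclipsed, Br–CH3 eclipsed, H–COOH eclipsed; 7.5 + 12.6 + 6.6 = 26.7 kJ/mol.
C (eclipsed): CH2Cl–CH3 eclipsed, Br–COOH eclipsed, H–H eclipsed; 14.1 + 11.7 + 3.7 = 29.5 kJ/mol.
B has the lowest total (26.7 kJ/mol).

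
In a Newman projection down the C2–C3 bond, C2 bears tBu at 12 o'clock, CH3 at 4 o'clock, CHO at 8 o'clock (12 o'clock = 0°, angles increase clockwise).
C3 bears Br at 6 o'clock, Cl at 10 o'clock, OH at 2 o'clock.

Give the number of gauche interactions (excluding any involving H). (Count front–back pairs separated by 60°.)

Non-H gauche pairs: tBu(0°)/Cl(300°); tBu(0°)/OH(60°); CH3(120°)/Br(180°); CH3(120°)/OH(60°); CHO(240°)/Br(180°); CHO(240°)/Cl(300°) — 6 interactions.

6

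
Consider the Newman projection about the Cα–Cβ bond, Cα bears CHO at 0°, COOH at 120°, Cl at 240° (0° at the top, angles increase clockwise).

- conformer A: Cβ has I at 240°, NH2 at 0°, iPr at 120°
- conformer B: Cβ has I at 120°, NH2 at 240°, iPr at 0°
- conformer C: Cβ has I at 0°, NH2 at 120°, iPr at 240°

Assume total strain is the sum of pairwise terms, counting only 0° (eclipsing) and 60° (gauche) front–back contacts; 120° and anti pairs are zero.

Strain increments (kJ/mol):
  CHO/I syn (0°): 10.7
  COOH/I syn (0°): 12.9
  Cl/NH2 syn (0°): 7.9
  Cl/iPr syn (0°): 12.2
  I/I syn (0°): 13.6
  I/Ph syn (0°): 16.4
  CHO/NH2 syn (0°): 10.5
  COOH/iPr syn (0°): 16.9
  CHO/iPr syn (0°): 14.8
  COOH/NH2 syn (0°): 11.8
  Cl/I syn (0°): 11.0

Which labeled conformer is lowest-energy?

C

A is eclipsed. CHO at 0° is eclipsed with NH2 at 0° (10.5); COOH at 120° is eclipsed with iPr at 120° (16.9); Cl at 240° is eclipsed with I at 240° (11.0). Total 38.4 kJ/mol.
B is eclipsed. CHO at 0° is eclipsed with iPr at 0° (14.8); COOH at 120° is eclipsed with I at 120° (12.9); Cl at 240° is eclipsed with NH2 at 240° (7.9). Total 35.6 kJ/mol.
C is eclipsed. CHO at 0° is eclipsed with I at 0° (10.7); COOH at 120° is eclipsed with NH2 at 120° (11.8); Cl at 240° is eclipsed with iPr at 240° (12.2). Total 34.7 kJ/mol.
C has the lowest total (34.7 kJ/mol).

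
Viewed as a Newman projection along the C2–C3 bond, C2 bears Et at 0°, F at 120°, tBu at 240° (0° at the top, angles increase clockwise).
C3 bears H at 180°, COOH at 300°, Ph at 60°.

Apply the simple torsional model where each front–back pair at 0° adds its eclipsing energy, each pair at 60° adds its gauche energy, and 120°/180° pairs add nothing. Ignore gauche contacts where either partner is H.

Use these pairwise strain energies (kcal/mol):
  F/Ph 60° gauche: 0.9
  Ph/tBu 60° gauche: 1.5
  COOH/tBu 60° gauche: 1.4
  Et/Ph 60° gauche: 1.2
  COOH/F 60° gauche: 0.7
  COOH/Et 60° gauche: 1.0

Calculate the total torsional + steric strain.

This conformer is staggered. Et at 0° is gauche with COOH at 300° (1.0); Et at 0° is gauche with Ph at 60° (1.2); F at 120° is gauche with Ph at 60° (0.9); tBu at 240° is gauche with COOH at 300° (1.4). Total 4.5 kcal/mol.

4.5 kcal/mol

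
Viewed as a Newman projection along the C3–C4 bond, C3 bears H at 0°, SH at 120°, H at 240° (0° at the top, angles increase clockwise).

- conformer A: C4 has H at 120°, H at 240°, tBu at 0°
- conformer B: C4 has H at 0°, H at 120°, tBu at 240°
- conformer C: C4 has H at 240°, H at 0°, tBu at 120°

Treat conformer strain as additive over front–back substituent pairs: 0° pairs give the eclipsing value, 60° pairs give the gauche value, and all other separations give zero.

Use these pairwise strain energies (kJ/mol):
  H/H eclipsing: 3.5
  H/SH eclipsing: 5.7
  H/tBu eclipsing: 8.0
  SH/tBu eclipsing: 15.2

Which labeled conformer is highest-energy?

C

A is eclipsed. H at 0° is eclipsed with tBu at 0° (8.0); SH at 120° is eclipsed with H at 120° (5.7); H at 240° is eclipsed with H at 240° (3.5). Total 17.2 kJ/mol.
B is eclipsed. H at 0° is eclipsed with H at 0° (3.5); SH at 120° is eclipsed with H at 120° (5.7); H at 240° is eclipsed with tBu at 240° (8.0). Total 17.2 kJ/mol.
C is eclipsed. H at 0° is eclipsed with H at 0° (3.5); SH at 120° is eclipsed with tBu at 120° (15.2); H at 240° is eclipsed with H at 240° (3.5). Total 22.2 kJ/mol.
C has the highest total (22.2 kJ/mol).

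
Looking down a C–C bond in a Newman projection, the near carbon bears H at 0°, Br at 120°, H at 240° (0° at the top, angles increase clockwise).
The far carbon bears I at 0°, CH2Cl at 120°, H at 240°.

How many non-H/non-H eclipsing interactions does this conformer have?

1

Non-H eclipsing pairs: Br(120°)/CH2Cl(120°) — 1 interaction.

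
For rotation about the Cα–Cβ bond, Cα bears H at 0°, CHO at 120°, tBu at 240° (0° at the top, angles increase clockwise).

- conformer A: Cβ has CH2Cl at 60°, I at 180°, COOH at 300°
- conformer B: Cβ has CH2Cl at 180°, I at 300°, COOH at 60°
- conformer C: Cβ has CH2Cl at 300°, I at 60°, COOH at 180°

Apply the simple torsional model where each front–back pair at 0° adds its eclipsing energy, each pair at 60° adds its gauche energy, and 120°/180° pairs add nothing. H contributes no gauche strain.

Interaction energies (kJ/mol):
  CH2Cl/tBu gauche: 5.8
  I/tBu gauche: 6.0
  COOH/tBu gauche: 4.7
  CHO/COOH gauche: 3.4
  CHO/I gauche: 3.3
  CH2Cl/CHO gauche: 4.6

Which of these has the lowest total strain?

C

A (staggered): CHO(120°)/CH2Cl(60°) gauche 4.6; CHO(120°)/I(180°) gauche 3.3; tBu(240°)/I(180°) gauche 6.0; tBu(240°)/COOH(300°) gauche 4.7 → 18.6 kJ/mol.
B (staggered): CHO(120°)/CH2Cl(180°) gauche 4.6; CHO(120°)/COOH(60°) gauche 3.4; tBu(240°)/CH2Cl(180°) gauche 5.8; tBu(240°)/I(300°) gauche 6.0 → 19.8 kJ/mol.
C (staggered): CHO(120°)/I(60°) gauche 3.3; CHO(120°)/COOH(180°) gauche 3.4; tBu(240°)/CH2Cl(300°) gauche 5.8; tBu(240°)/COOH(180°) gauche 4.7 → 17.2 kJ/mol.
C has the lowest total (17.2 kJ/mol).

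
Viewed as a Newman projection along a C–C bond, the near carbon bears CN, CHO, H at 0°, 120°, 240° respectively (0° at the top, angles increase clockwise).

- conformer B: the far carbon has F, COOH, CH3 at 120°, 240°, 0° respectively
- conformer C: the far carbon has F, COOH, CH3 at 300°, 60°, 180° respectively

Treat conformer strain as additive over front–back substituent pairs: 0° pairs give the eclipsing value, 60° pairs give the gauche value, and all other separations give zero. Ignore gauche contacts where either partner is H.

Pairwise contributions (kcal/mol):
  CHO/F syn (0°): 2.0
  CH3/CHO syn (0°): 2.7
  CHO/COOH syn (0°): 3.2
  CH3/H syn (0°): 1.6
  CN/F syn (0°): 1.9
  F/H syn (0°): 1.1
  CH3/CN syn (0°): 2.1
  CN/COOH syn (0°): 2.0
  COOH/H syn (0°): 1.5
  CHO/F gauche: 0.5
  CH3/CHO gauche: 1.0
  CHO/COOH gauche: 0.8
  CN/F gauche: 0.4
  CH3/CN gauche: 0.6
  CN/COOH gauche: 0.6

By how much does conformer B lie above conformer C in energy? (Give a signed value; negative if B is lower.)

B (eclipsed): CN–CH3 eclipsed, CHO–F eclipsed, H–COOH eclipsed; 2.1 + 2.0 + 1.5 = 5.6 kcal/mol.
C (staggered): CN–F gauche, CN–COOH gauche, CHO–COOH gauche, CHO–CH3 gauche; 0.4 + 0.6 + 0.8 + 1.0 = 2.8 kcal/mol.
E(B) − E(C) = 5.6 − 2.8 = +2.8 kcal/mol.

+2.8 kcal/mol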